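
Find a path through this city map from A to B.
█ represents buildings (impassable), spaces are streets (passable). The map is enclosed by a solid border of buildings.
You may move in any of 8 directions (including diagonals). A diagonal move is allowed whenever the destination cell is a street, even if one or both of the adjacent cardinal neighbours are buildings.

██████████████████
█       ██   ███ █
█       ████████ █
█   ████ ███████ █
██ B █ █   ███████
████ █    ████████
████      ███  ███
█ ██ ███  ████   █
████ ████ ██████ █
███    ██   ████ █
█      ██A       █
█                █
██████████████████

Finding the shortest path from A to B:
Movement: 8-directional
Path length: 8 steps
Directions: up → up → up-left → up-left → left → left → up-left → up-left

Solution:

██████████████████
█       ██   ███ █
█       ████████ █
█   ████ ███████ █
██ B █ █   ███████
████↖█    ████████
████ ↖←←  ███  ███
█ ██ ███↖ ████   █
████ ████↖██████ █
███    ██↑  ████ █
█      ██A       █
█                █
██████████████████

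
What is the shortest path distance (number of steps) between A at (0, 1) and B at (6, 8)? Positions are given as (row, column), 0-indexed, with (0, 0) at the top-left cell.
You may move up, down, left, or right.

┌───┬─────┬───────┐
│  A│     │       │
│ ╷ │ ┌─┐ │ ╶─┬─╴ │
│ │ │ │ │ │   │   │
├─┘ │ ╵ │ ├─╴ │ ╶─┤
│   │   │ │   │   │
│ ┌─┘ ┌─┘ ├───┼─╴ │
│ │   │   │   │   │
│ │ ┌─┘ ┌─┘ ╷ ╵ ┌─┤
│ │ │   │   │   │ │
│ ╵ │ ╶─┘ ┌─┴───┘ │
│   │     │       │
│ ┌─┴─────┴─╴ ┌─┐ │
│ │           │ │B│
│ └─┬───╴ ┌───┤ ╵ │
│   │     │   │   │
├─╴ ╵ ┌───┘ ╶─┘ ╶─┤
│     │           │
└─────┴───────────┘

Finding path from (0, 1) to (6, 8):
Path: (0,1) → (1,1) → (2,1) → (2,0) → (3,0) → (4,0) → (5,0) → (6,0) → (7,0) → (7,1) → (8,1) → (8,2) → (7,2) → (7,3) → (7,4) → (6,4) → (6,5) → (6,6) → (5,6) → (5,7) → (5,8) → (6,8)
Distance: 21 steps

Solution:

┌───┬─────┬───────┐
│  A│     │       │
│ ╷ │ ┌─┐ │ ╶─┬─╴ │
│ │↓│ │ │ │   │   │
├─┘ │ ╵ │ ├─╴ │ ╶─┤
│↓ ↲│   │ │   │   │
│ ┌─┘ ┌─┘ ├───┼─╴ │
│↓│   │   │   │   │
│ │ ┌─┘ ┌─┘ ╷ ╵ ┌─┤
│↓│ │   │   │   │ │
│ ╵ │ ╶─┘ ┌─┴───┘ │
│↓  │     │  ↱ → ↓│
│ ┌─┴─────┴─╴ ┌─┐ │
│↓│      ↱ → ↑│ │B│
│ └─┬───╴ ┌───┤ ╵ │
│↳ ↓│↱ → ↑│   │   │
├─╴ ╵ ┌───┘ ╶─┘ ╶─┤
│  ↳ ↑│           │
└─────┴───────────┘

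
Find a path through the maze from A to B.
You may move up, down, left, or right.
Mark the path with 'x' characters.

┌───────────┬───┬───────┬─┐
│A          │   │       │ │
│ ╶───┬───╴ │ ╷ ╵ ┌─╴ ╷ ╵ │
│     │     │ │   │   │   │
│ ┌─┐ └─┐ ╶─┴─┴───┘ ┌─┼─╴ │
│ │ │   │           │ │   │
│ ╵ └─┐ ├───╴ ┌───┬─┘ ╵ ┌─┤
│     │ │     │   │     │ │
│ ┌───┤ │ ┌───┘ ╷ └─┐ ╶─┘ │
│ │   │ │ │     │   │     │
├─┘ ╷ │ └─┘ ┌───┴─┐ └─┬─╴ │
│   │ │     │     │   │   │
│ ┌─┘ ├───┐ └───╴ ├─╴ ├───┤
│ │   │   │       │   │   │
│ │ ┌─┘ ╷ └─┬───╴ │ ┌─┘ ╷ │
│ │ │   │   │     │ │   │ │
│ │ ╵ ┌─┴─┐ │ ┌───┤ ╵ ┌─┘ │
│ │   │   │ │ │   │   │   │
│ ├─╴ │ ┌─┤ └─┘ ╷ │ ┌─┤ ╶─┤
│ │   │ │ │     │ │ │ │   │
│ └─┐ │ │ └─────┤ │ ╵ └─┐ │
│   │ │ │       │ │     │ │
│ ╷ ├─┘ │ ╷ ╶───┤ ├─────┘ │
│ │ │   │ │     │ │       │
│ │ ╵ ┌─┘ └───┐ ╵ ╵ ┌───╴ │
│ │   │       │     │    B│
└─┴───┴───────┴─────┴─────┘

Finding the shortest path through the maze:
Path length: 36 steps
Directions: down → right → right → down → right → down → down → down → right → right → up → right → right → up → right → down → right → down → right → down → left → down → down → right → up → right → up → right → down → down → left → down → right → down → down → down

Solution:

┌───────────┬───┬───────┬─┐
│A          │   │       │ │
│ ╶───┬───╴ │ ╷ ╵ ┌─╴ ╷ ╵ │
│x x x│     │ │   │   │   │
│ ┌─┐ └─┐ ╶─┴─┴───┘ ┌─┼─╴ │
│ │ │x x│           │ │   │
│ ╵ └─┐ ├───╴ ┌───┬─┘ ╵ ┌─┤
│     │x│     │x x│     │ │
│ ┌───┤ │ ┌───┘ ╷ └─┐ ╶─┘ │
│ │   │x│ │x x x│x x│     │
├─┘ ╷ │ └─┘ ┌───┴─┐ └─┬─╴ │
│   │ │x x x│     │x x│   │
│ ┌─┘ ├───┐ └───╴ ├─╴ ├───┤
│ │   │   │       │x x│x x│
│ │ ┌─┘ ╷ └─┬───╴ │ ┌─┘ ╷ │
│ │ │   │   │     │x│x x│x│
│ │ ╵ ┌─┴─┐ │ ┌───┤ ╵ ┌─┘ │
│ │   │   │ │ │   │x x│x x│
│ ├─╴ │ ┌─┤ └─┘ ╷ │ ┌─┤ ╶─┤
│ │   │ │ │     │ │ │ │x x│
│ └─┐ │ │ └─────┤ │ ╵ └─┐ │
│   │ │ │       │ │     │x│
│ ╷ ├─┘ │ ╷ ╶───┤ ├─────┘ │
│ │ │   │ │     │ │      x│
│ │ ╵ ┌─┘ └───┐ ╵ ╵ ┌───╴ │
│ │   │       │     │    B│
└─┴───┴───────┴─────┴─────┘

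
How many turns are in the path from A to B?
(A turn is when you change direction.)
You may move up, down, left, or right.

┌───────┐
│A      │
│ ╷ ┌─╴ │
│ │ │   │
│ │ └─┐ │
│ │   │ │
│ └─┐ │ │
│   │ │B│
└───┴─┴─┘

Directions: right, right, right, down, down, down
Number of turns: 1

Solution:

┌───────┐
│A → → ↓│
│ ╷ ┌─╴ │
│ │ │  ↓│
│ │ └─┐ │
│ │   │↓│
│ └─┐ │ │
│   │ │B│
└───┴─┴─┘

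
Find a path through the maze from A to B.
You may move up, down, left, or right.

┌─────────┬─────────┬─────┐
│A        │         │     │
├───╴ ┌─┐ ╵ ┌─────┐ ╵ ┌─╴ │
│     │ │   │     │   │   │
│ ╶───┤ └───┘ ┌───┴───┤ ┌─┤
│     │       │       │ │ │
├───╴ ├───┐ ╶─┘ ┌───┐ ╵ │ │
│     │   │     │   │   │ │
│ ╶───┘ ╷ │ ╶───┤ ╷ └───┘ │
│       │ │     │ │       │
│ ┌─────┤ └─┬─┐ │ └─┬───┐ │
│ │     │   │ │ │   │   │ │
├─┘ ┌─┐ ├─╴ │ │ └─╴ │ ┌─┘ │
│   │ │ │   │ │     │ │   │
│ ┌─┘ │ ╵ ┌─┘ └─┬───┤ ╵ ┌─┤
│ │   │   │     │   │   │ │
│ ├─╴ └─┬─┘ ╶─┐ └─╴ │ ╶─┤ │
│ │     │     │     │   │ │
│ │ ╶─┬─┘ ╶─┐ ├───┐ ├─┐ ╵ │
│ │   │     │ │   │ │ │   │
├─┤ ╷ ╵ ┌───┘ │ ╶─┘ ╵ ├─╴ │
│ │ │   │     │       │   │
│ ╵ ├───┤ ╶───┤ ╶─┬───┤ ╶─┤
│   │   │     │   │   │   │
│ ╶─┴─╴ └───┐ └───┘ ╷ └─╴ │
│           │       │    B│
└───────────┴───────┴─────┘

Finding the shortest path through the maze:
Path length: 58 steps
Directions: right → right → right → right → down → right → up → right → right → right → right → down → right → up → right → right → down → left → down → down → left → up → left → left → left → down → left → left → down → right → right → down → down → right → right → up → left → up → up → right → down → right → right → right → down → down → left → down → left → down → right → down → right → down → left → down → right → down

Solution:

┌─────────┬─────────┬─────┐
│A → → → ↓│↱ → → → ↓│↱ → ↓│
├───╴ ┌─┐ ╵ ┌─────┐ ╵ ┌─╴ │
│     │ │↳ ↑│     │↳ ↑│↓ ↲│
│ ╶───┤ └───┘ ┌───┴───┤ ┌─┤
│     │       │↓ ← ← ↰│↓│ │
├───╴ ├───┐ ╶─┘ ┌───┐ ╵ │ │
│     │   │↓ ← ↲│↱ ↓│↑ ↲│ │
│ ╶───┘ ╷ │ ╶───┤ ╷ └───┘ │
│       │ │↳ → ↓│↑│↳ → → ↓│
│ ┌─────┤ └─┬─┐ │ └─┬───┐ │
│ │     │   │ │↓│↑ ↰│   │↓│
├─┘ ┌─┐ ├─╴ │ │ └─╴ │ ┌─┘ │
│   │ │ │   │ │↳ → ↑│ │↓ ↲│
│ ┌─┘ │ ╵ ┌─┘ └─┬───┤ ╵ ┌─┤
│ │   │   │     │   │↓ ↲│ │
│ ├─╴ └─┬─┘ ╶─┐ └─╴ │ ╶─┤ │
│ │     │     │     │↳ ↓│ │
│ │ ╶─┬─┘ ╶─┐ ├───┐ ├─┐ ╵ │
│ │   │     │ │   │ │ │↳ ↓│
├─┤ ╷ ╵ ┌───┘ │ ╶─┘ ╵ ├─╴ │
│ │ │   │     │       │↓ ↲│
│ ╵ ├───┤ ╶───┤ ╶─┬───┤ ╶─┤
│   │   │     │   │   │↳ ↓│
│ ╶─┴─╴ └───┐ └───┘ ╷ └─╴ │
│           │       │    B│
└───────────┴───────┴─────┘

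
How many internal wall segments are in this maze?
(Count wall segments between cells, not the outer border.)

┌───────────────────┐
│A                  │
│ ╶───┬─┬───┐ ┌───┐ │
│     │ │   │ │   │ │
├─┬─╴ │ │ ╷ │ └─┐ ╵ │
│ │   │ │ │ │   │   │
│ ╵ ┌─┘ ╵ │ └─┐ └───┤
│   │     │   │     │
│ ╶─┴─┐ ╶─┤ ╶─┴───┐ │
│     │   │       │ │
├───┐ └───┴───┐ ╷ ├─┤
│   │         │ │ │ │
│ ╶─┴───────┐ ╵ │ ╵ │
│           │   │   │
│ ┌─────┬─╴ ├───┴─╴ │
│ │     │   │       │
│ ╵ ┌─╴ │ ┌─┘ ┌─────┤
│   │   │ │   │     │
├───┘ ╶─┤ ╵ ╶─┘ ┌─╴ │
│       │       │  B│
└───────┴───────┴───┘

Counting internal wall segments:
Total internal walls: 81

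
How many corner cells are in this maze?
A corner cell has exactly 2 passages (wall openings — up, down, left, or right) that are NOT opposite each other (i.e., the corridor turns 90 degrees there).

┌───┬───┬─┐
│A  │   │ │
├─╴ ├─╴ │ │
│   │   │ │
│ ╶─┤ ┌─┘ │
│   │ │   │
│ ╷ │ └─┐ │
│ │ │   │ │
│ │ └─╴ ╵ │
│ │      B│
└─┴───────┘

Counting corner cells (2 non-opposite passages):
Total corners: 11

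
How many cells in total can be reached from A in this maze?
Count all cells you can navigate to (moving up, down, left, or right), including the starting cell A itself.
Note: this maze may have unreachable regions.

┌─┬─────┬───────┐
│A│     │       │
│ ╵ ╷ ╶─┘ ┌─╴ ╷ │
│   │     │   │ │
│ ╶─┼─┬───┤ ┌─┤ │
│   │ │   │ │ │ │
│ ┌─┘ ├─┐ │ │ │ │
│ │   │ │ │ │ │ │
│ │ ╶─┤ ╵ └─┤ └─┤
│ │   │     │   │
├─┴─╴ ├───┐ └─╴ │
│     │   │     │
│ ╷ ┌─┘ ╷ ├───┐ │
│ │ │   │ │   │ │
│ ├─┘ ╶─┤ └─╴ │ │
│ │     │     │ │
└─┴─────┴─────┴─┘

Using BFS/flood-fill to find all reachable cells from A:
Maze size: 8 × 8 = 64 total cells
40 cell(s) are walled off and cannot be reached from A.
Reachable cells: 24

Reachable region (· marks reachable cells):

┌─┬─────┬───────┐
│A│· · ·│· · · ·│
│ ╵ ╷ ╶─┘ ┌─╴ ╷ │
│· ·│· · ·│· ·│·│
│ ╶─┼─┬───┤ ┌─┤ │
│· ·│ │   │·│ │·│
│ ┌─┘ ├─┐ │ │ │ │
│·│   │ │ │·│ │·│
│ │ ╶─┤ ╵ └─┤ └─┤
│·│   │     │   │
├─┴─╴ ├───┐ └─╴ │
│     │   │     │
│ ╷ ┌─┘ ╷ ├───┐ │
│ │ │   │ │   │ │
│ ├─┘ ╶─┤ └─╴ │ │
│ │     │     │ │
└─┴─────┴─────┴─┘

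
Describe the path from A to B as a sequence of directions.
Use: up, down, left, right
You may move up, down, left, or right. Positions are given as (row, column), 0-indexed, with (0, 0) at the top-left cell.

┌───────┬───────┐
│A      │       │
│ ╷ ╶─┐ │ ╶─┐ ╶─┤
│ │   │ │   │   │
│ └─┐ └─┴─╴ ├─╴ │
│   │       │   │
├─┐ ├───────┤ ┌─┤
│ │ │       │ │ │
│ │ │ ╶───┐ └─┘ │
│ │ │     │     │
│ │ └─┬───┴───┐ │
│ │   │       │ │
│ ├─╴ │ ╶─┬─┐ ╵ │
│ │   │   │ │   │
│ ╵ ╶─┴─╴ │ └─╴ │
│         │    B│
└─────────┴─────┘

Finding the path and converting it to directions:
Path through cells: (0,0) → (1,0) → (2,0) → (2,1) → (3,1) → (4,1) → (5,1) → (5,2) → (6,2) → (6,1) → (7,1) → (7,2) → (7,3) → (7,4) → (6,4) → (6,3) → (5,3) → (5,4) → (5,5) → (5,6) → (6,6) → (6,7) → (7,7)
Directions: down, down, right, down, down, down, right, down, left, down, right, right, right, up, left, up, right, right, right, down, right, down

Solution:

┌───────┬───────┐
│A      │       │
│ ╷ ╶─┐ │ ╶─┐ ╶─┤
│↓│   │ │   │   │
│ └─┐ └─┴─╴ ├─╴ │
│↳ ↓│       │   │
├─┐ ├───────┤ ┌─┤
│ │↓│       │ │ │
│ │ │ ╶───┐ └─┘ │
│ │↓│     │     │
│ │ └─┬───┴───┐ │
│ │↳ ↓│↱ → → ↓│ │
│ ├─╴ │ ╶─┬─┐ ╵ │
│ │↓ ↲│↑ ↰│ │↳ ↓│
│ ╵ ╶─┴─╴ │ └─╴ │
│  ↳ → → ↑│    B│
└─────────┴─────┘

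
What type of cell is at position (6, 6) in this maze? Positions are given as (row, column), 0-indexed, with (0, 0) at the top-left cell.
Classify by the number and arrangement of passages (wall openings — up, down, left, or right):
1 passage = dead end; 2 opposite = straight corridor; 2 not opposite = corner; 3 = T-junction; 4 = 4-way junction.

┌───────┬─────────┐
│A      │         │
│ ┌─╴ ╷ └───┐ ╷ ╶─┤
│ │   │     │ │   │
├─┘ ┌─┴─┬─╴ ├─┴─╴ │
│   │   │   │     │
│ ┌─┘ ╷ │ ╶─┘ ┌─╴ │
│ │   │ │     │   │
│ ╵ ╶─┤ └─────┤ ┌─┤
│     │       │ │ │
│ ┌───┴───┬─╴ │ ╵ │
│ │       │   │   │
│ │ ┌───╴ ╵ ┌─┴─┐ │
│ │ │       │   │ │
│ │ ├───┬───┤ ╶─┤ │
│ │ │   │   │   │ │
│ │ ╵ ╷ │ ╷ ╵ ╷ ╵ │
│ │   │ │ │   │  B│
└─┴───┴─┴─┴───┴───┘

Checking cell at (6, 6):
Number of passages: 2
Cell type: corner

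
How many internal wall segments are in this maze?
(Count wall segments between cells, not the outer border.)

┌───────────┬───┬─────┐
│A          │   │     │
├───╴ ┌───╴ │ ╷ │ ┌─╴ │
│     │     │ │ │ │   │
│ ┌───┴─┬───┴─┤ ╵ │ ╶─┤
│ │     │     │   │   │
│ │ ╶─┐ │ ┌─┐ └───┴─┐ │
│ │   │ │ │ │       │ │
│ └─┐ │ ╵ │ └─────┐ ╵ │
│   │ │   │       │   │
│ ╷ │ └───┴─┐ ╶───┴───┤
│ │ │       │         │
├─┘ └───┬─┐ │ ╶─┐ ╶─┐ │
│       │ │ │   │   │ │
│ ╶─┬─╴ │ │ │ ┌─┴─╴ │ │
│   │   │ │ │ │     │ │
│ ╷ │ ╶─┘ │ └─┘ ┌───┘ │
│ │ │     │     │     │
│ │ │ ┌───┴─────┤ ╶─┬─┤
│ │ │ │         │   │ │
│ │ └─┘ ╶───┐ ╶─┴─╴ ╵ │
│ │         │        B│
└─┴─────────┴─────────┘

Counting internal wall segments:
Total internal walls: 100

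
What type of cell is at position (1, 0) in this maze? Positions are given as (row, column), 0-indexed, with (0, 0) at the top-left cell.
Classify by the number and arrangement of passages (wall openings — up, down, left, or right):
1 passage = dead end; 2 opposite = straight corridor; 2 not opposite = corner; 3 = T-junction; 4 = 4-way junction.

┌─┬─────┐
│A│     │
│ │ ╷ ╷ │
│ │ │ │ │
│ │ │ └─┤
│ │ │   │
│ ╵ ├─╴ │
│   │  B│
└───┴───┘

Checking cell at (1, 0):
Number of passages: 2
Cell type: straight corridor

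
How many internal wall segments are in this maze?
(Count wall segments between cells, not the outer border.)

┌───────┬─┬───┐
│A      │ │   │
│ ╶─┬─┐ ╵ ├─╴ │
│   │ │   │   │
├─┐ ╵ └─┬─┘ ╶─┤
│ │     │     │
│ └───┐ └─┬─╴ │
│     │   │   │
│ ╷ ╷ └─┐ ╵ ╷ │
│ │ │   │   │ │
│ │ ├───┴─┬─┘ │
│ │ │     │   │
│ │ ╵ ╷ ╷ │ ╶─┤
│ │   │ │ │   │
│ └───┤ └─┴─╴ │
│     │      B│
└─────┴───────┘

Counting internal wall segments:
Total internal walls: 42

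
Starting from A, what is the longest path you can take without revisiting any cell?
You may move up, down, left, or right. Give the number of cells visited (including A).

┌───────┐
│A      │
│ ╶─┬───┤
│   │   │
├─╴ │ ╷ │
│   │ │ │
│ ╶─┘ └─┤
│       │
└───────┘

Finding longest simple path using DFS:
Start: (0, 0)
Longest path visits 12 cells
Path: A → down → right → down → left → down → right → right → up → up → right → down

Solution:

┌───────┐
│A      │
│ ╶─┬───┤
│↳ ↓│↱ ↓│
├─╴ │ ╷ │
│↓ ↲│↑│B│
│ ╶─┘ └─┤
│↳ → ↑  │
└───────┘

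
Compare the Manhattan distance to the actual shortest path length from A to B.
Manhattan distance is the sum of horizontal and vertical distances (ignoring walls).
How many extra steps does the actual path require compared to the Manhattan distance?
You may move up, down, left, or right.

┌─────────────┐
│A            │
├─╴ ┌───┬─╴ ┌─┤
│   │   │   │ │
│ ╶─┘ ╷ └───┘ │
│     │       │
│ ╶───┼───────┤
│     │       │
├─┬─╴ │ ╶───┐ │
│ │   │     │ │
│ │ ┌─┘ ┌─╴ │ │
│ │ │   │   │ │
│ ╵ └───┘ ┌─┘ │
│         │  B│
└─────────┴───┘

Manhattan distance: |6 - 0| + |6 - 0| = 12
Actual path length: 26
Extra steps: 26 - 12 = 14

Solution:

┌─────────────┐
│A ↓          │
├─╴ ┌───┬─╴ ┌─┤
│↓ ↲│   │   │ │
│ ╶─┘ ╷ └───┘ │
│↓    │       │
│ ╶───┼───────┤
│↳ → ↓│↱ → → ↓│
├─┬─╴ │ ╶───┐ │
│ │↓ ↲│↑ ← ↰│↓│
│ │ ┌─┘ ┌─╴ │ │
│ │↓│   │↱ ↑│↓│
│ ╵ └───┘ ┌─┘ │
│  ↳ → → ↑│  B│
└─────────┴───┘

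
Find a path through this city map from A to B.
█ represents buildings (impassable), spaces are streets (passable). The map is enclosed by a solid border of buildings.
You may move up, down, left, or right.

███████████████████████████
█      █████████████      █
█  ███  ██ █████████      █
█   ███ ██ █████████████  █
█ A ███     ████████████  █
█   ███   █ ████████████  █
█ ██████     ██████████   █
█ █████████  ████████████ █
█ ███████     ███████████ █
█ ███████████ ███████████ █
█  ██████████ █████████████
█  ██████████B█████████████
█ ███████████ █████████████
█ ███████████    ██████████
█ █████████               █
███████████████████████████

Finding the shortest path from A to B:
Movement: cardinal only
Path length: 24 steps
Directions: up → up → up → right → right → right → right → down → right → down → down → down → right → down → right → right → right → down → down → right → right → down → down → down

Solution:

███████████████████████████
█ ↱→→→↓█████████████      █
█ ↑███↳↓██ █████████      █
█ ↑ ███↓██ █████████████  █
█ A ███↓    ████████████  █
█   ███↳↓ █ ████████████  █
█ ██████↳→→↓ ██████████   █
█ █████████↓ ████████████ █
█ ███████  ↳→↓███████████ █
█ ███████████↓███████████ █
█  ██████████↓█████████████
█  ██████████B█████████████
█ ███████████ █████████████
█ ███████████    ██████████
█ █████████               █
███████████████████████████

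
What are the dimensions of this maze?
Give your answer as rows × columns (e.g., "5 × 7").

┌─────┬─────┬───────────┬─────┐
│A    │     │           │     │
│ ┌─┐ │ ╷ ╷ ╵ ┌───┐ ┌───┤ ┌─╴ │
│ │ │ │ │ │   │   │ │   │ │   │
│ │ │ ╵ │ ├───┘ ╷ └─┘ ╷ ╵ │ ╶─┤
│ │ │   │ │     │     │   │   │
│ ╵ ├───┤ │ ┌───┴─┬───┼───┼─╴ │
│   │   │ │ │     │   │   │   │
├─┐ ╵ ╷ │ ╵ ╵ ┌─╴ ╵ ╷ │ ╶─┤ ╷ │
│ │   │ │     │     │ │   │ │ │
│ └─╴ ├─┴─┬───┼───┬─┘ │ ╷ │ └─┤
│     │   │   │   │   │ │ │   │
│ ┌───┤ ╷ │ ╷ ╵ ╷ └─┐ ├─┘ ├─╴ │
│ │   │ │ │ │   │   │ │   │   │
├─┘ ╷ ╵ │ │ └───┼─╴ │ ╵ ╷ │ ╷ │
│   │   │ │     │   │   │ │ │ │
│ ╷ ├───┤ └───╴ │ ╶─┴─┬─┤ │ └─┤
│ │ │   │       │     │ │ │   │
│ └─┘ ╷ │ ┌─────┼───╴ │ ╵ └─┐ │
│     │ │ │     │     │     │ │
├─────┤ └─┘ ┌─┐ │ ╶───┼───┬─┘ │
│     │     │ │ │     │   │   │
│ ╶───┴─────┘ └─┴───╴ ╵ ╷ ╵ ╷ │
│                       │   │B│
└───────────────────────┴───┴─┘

Counting the maze dimensions:
Rows (vertical): 12
Columns (horizontal): 15
Dimensions: 12 × 15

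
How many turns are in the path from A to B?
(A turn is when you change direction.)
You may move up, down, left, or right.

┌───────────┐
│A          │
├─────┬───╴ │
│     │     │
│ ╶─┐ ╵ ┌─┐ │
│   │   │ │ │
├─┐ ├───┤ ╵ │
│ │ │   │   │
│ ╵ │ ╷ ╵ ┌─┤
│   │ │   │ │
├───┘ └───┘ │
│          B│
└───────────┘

Directions: right, right, right, right, right, down, down, down, left, down, left, up, left, down, down, right, right, right
Number of turns: 8

Solution:

┌───────────┐
│A → → → → ↓│
├─────┬───╴ │
│     │    ↓│
│ ╶─┐ ╵ ┌─┐ │
│   │   │ │↓│
├─┐ ├───┤ ╵ │
│ │ │↓ ↰│↓ ↲│
│ ╵ │ ╷ ╵ ┌─┤
│   │↓│↑ ↲│ │
├───┘ └───┘ │
│    ↳ → → B│
└───────────┘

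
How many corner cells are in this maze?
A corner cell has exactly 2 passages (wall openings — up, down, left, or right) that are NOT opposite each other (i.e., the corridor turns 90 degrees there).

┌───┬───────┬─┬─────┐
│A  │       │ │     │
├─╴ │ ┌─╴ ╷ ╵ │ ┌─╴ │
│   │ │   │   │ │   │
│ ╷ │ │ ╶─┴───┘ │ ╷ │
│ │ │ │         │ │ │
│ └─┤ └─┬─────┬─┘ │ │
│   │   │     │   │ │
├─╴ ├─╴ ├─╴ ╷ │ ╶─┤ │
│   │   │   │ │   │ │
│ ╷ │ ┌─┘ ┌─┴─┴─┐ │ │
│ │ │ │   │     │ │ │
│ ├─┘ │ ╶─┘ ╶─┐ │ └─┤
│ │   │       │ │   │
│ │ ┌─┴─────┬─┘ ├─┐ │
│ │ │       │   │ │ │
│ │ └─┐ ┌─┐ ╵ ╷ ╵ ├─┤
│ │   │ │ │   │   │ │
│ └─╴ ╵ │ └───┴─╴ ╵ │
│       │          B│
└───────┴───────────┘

Counting corner cells (2 non-opposite passages):
Total corners: 47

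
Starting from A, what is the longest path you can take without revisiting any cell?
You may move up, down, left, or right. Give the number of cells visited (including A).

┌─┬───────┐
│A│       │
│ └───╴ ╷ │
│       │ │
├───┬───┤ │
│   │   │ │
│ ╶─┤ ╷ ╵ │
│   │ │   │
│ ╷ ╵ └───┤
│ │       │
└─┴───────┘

Finding longest simple path using DFS:
Start: (0, 0)
Longest path visits 20 cells
Path: A → down → right → right → right → up → right → down → down → down → left → up → left → down → down → left → up → left → up → right

Solution:

┌─┬───────┐
│A│    ↱ ↓│
│ └───╴ ╷ │
│↳ → → ↑│↓│
├───┬───┤ │
│↱ B│↓ ↰│↓│
│ ╶─┤ ╷ ╵ │
│↑ ↰│↓│↑ ↲│
│ ╷ ╵ └───┤
│ │↑ ↲    │
└─┴───────┘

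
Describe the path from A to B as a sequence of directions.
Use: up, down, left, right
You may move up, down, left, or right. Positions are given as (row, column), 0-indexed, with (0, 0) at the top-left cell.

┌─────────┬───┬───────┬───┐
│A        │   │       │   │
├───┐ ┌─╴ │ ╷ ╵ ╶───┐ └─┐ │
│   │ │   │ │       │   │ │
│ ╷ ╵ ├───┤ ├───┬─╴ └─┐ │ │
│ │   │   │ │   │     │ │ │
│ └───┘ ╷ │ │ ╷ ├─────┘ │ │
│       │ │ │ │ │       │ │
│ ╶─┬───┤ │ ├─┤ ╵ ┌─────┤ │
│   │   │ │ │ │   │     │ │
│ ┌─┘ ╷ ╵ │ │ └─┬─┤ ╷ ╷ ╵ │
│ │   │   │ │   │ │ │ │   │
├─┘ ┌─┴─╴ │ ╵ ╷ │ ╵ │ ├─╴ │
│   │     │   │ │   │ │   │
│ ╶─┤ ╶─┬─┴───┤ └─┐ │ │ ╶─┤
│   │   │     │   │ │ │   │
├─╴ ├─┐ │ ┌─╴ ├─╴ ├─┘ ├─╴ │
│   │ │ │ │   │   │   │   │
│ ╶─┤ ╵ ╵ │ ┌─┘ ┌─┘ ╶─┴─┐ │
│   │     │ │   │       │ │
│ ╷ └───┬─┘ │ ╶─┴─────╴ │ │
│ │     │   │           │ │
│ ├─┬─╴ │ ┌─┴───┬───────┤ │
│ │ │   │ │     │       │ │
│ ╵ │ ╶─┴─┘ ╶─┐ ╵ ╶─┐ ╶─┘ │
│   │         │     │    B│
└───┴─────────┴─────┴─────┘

Finding the path and converting it to directions:
Path through cells: (0,0) → (0,1) → (0,2) → (1,2) → (2,2) → (2,1) → (1,1) → (1,0) → (2,0) → (3,0) → (3,1) → (3,2) → (3,3) → (2,3) → (2,4) → (3,4) → (4,4) → (5,4) → (5,3) → (4,3) → (4,2) → (5,2) → (5,1) → (6,1) → (6,0) → (7,0) → (7,1) → (8,1) → (8,0) → (9,0) → (9,1) → (10,1) → (10,2) → (10,3) → (11,3) → (11,2) → (12,2) → (12,3) → (12,4) → (12,5) → (11,5) → (11,6) → (11,7) → (12,7) → (12,8) → (11,8) → (11,9) → (11,10) → (12,10) → (12,11) → (12,12)
Directions: right, right, down, down, left, up, left, down, down, right, right, right, up, right, down, down, down, left, up, left, down, left, down, left, down, right, down, left, down, right, down, right, right, down, left, down, right, right, right, up, right, right, down, right, up, right, right, down, right, right

Solution:

┌─────────┬───┬───────┬───┐
│A → ↓    │   │       │   │
├───┐ ┌─╴ │ ╷ ╵ ╶───┐ └─┐ │
│↓ ↰│↓│   │ │       │   │ │
│ ╷ ╵ ├───┤ ├───┬─╴ └─┐ │ │
│↓│↑ ↲│↱ ↓│ │   │     │ │ │
│ └───┘ ╷ │ │ ╷ ├─────┘ │ │
│↳ → → ↑│↓│ │ │ │       │ │
│ ╶─┬───┤ │ ├─┤ ╵ ┌─────┤ │
│   │↓ ↰│↓│ │ │   │     │ │
│ ┌─┘ ╷ ╵ │ │ └─┬─┤ ╷ ╷ ╵ │
│ │↓ ↲│↑ ↲│ │   │ │ │ │   │
├─┘ ┌─┴─╴ │ ╵ ╷ │ ╵ │ ├─╴ │
│↓ ↲│     │   │ │   │ │   │
│ ╶─┤ ╶─┬─┴───┤ └─┐ │ │ ╶─┤
│↳ ↓│   │     │   │ │ │   │
├─╴ ├─┐ │ ┌─╴ ├─╴ ├─┘ ├─╴ │
│↓ ↲│ │ │ │   │   │   │   │
│ ╶─┤ ╵ ╵ │ ┌─┘ ┌─┘ ╶─┴─┐ │
│↳ ↓│     │ │   │       │ │
│ ╷ └───┬─┘ │ ╶─┴─────╴ │ │
│ │↳ → ↓│   │           │ │
│ ├─┬─╴ │ ┌─┴───┬───────┤ │
│ │ │↓ ↲│ │↱ → ↓│↱ → ↓  │ │
│ ╵ │ ╶─┴─┘ ╶─┐ ╵ ╶─┐ ╶─┘ │
│   │↳ → → ↑  │↳ ↑  │↳ → B│
└───┴─────────┴─────┴─────┘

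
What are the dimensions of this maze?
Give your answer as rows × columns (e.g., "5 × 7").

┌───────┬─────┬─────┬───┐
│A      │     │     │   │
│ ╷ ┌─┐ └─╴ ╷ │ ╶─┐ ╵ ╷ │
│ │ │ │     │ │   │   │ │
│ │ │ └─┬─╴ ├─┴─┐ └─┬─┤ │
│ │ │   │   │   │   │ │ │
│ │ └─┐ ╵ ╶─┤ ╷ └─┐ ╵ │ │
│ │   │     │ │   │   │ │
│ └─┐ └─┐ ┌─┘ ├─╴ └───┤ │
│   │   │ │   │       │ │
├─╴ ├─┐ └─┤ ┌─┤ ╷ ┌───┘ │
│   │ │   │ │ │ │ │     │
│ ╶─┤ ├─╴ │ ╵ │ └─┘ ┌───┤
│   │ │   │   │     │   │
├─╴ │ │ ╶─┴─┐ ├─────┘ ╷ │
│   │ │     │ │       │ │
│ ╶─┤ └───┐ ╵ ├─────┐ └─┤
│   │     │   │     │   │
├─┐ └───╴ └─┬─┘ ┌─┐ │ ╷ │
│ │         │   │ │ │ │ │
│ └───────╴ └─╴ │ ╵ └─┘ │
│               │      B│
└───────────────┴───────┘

Counting the maze dimensions:
Rows (vertical): 11
Columns (horizontal): 12
Dimensions: 11 × 12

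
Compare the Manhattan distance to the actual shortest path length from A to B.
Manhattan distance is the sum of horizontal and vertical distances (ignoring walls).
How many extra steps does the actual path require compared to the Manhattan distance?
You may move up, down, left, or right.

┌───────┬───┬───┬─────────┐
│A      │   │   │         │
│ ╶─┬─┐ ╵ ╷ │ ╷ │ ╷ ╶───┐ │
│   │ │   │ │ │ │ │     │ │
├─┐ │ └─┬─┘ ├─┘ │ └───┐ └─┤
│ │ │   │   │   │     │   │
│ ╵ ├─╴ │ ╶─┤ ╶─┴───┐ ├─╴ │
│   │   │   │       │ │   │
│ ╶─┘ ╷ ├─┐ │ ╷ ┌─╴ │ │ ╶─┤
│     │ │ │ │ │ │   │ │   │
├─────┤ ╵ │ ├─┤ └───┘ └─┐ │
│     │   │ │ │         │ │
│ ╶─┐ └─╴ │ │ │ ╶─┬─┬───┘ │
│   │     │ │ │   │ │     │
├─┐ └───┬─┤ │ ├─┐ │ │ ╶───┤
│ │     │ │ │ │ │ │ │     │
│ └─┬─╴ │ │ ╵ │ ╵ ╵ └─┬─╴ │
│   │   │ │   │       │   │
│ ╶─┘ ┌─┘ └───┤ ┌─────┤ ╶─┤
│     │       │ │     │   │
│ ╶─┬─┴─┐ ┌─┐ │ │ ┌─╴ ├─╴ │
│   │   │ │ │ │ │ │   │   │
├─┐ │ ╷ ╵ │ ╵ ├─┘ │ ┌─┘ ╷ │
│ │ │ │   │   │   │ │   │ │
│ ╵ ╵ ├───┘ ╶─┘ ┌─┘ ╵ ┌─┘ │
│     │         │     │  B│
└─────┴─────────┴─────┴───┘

Manhattan distance: |12 - 0| + |12 - 0| = 24
Actual path length: 66
Extra steps: 66 - 24 = 42

Solution:

┌───────┬───┬───┬─────────┐
│A      │   │   │         │
│ ╶─┬─┐ ╵ ╷ │ ╷ │ ╷ ╶───┐ │
│↳ ↓│ │   │ │ │ │ │     │ │
├─┐ │ └─┬─┘ ├─┘ │ └───┐ └─┤
│ │↓│   │   │   │     │   │
│ ╵ ├─╴ │ ╶─┤ ╶─┴───┐ ├─╴ │
│↓ ↲│↱ ↓│   │       │ │   │
│ ╶─┘ ╷ ├─┐ │ ╷ ┌─╴ │ │ ╶─┤
│↳ → ↑│↓│ │ │ │ │   │ │   │
├─────┤ ╵ │ ├─┤ └───┘ └─┐ │
│↓ ← ↰│↳ ↓│ │ │         │ │
│ ╶─┐ └─╴ │ │ │ ╶─┬─┬───┘ │
│↳ ↓│↑ ← ↲│ │ │   │ │     │
├─┐ └───┬─┤ │ ├─┐ │ │ ╶───┤
│ │↳ → ↓│ │ │ │ │ │ │     │
│ └─┬─╴ │ │ ╵ │ ╵ ╵ └─┬─╴ │
│   │↓ ↲│ │   │       │   │
│ ╶─┘ ┌─┘ └───┤ ┌─────┤ ╶─┤
│↓ ← ↲│  ↱ → ↓│ │↱ → ↓│   │
│ ╶─┬─┴─┐ ┌─┐ │ │ ┌─╴ ├─╴ │
│↳ ↓│↱ ↓│↑│ │↓│ │↑│↓ ↲│↱ ↓│
├─┐ │ ╷ ╵ │ ╵ ├─┘ │ ┌─┘ ╷ │
│ │↓│↑│↳ ↑│↓ ↲│↱ ↑│↓│↱ ↑│↓│
│ ╵ ╵ ├───┘ ╶─┘ ┌─┘ ╵ ┌─┘ │
│  ↳ ↑│    ↳ → ↑│  ↳ ↑│  B│
└─────┴─────────┴─────┴───┘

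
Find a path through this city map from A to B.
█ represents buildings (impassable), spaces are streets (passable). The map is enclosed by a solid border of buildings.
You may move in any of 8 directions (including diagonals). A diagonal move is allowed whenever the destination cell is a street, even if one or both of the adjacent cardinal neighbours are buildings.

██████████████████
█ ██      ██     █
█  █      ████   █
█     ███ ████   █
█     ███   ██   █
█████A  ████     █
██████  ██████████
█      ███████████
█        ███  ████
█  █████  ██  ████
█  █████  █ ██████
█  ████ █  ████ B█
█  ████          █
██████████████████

Finding the shortest path from A to B:
Movement: 8-directional
Path length: 12 steps
Directions: down-right → down → down-right → down-right → down-right → down-right → down-right → right → right → right → right → up-right

Solution:

██████████████████
█ ██      ██     █
█  █      ████   █
█     ███ ████   █
█     ███   ██   █
█████A  ████     █
██████↓ ██████████
█     ↘███████████
█      ↘ ███  ████
█  █████↘ ██  ████
█  █████ ↘█ ██████
█  ████ █ ↘████ B█
█  ████    →→→→↗ █
██████████████████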